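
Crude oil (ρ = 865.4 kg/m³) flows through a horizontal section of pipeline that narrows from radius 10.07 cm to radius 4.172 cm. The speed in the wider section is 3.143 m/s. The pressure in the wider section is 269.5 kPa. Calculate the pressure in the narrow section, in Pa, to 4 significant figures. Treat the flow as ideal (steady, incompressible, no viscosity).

P₂ = 128700 Pa

Mass conservation (A₁v₁ = A₂v₂) gives v₂ = 3.143 × 318.6/54.68 = 18.31 m/s.
Along the horizontal streamline, P + ½ρv² is constant.
P₂ = P₁ − ½ρ(v₂² − v₁²) = 269500 − ½·865.4·(18.31² − 3.143²) = 269500 − 140800 = 128700 Pa.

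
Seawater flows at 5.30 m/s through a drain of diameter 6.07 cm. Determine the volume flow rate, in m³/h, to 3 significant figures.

Q = A·v = 0.00289 m² × 5.30 m/s = 0.0153 m³/s.
Converting: 0.0153 m³/s × 3600 = 55.2 m³/h.

Q ≈ 55.2 m³/h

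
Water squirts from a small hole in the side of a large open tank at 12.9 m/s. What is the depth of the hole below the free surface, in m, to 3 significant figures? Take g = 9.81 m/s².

Inverting v = √(2gh) gives h = v² / 2g.
h = 12.9²/(2·9.81) = 166/19.62 = 8.48 m.

h ≈ 8.48 m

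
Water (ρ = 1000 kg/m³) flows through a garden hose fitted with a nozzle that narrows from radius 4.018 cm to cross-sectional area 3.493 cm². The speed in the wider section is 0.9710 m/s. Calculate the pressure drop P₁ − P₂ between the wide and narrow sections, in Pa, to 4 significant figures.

98920 Pa

Continuity gives A₁v₁ = A₂v₂, so v₂ = (50.72 cm²)/(3.493 cm²) × 0.9710 m/s = 14.10 m/s.
Along the horizontal streamline, P + ½ρv² is constant.
P₁ − P₂ = ½·1000·(14.10² − 0.9710²) = ½·1000·197.8 = 98920 Pa.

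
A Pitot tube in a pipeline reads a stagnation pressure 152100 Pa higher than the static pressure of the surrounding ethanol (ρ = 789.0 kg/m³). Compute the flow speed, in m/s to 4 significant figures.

Bernoulli between the free stream and the stagnation point: ½ρv² = P_stag − P_static.
v = √(2ΔP/ρ) = √(2·152100/789.0) = 19.64 m/s.

v = 19.64 m/s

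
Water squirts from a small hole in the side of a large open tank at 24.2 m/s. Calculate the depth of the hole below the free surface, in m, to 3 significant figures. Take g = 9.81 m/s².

Torricelli: v = √(2gh), so h = v²/(2g).
h = 24.2²/(2·9.81) = 586/19.62 = 29.8 m.

h ≈ 29.8 m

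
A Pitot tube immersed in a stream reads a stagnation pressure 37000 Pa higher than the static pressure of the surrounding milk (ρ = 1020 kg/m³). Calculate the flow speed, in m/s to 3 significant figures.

v ≈ 8.52 m/s

The dynamic pressure equals the rise in static pressure at the stagnation point: ΔP = ½ρv².
v = √(2ΔP/ρ) = √(2·37000/1020) = 8.52 m/s.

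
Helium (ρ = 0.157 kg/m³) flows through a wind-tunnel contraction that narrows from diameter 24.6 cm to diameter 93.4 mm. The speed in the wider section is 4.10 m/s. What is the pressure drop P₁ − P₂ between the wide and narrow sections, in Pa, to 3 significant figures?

By continuity, v₂ = v₁·A₁/A₂ = 4.10·(475/68.5) = 28.4 m/s.
Bernoulli (h₁ = h₂): P₁ − P₂ = ½ρ(v₂² − v₁²).
P₁ − P₂ = ½·0.157·(28.4² − 4.10²) = ½·0.157·792 = 62.2 Pa.

ΔP = 62.2 Pa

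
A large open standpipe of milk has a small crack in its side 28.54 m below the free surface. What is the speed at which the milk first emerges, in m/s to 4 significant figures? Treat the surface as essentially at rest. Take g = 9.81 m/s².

23.66 m/s

With the surface at rest and both surface and jet at atmospheric pressure, Bernoulli gives ρg h = ½ρv², so v = √(2gh) = √(2·9.81·28.54) = 23.66 m/s.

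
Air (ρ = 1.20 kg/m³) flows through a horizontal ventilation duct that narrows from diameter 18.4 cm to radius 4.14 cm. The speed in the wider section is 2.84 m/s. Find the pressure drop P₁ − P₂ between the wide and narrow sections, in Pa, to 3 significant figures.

113 Pa

Continuity gives A₁v₁ = A₂v₂, so v₂ = (266 cm²)/(53.8 cm²) × 2.84 m/s = 14.0 m/s.
Along the horizontal streamline, P + ½ρv² is constant.
P₁ − P₂ = ½·1.20·(14.0² − 2.84²) = ½·1.20·189 = 113 Pa.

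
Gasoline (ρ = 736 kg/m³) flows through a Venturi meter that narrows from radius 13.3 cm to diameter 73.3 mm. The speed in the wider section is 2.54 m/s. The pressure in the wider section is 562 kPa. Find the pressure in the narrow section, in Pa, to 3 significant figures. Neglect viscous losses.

Continuity gives A₁v₁ = A₂v₂, so v₂ = (556 cm²)/(42.2 cm²) × 2.54 m/s = 33.4 m/s.
Bernoulli (h₁ = h₂): P₁ − P₂ = ½ρ(v₂² − v₁²).
P₂ = P₁ − ½ρ(v₂² − v₁²) = 562000 − ½·736·(33.4² − 2.54²) = 562000 − 409000 = 153000 Pa.

P₂ = 153000 Pa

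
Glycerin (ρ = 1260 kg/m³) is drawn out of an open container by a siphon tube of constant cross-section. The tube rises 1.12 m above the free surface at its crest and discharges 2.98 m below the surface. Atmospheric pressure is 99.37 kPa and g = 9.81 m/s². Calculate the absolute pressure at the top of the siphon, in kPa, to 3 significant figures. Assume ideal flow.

P_top ≈ 48.7 kPa

Bernoulli surface→outlet gives ½v² = g·h_out, so v = √(2·9.81·2.98) = 7.65 m/s.
The bore is uniform, so the speed at the crest is the same v. Bernoulli surface→crest: P_atm = P_top + ½ρv² + ρg·h_top.
P_top = 99370 − ½·1260·7.65² − 1260·9.81·1.12 = 48700 Pa.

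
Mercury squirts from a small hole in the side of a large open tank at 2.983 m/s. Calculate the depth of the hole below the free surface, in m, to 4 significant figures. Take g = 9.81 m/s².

h ≈ 0.4535 m

Inverting v = √(2gh) gives h = v² / 2g.
h = 2.983²/(2·9.81) = 8.898/19.62 = 0.4535 m.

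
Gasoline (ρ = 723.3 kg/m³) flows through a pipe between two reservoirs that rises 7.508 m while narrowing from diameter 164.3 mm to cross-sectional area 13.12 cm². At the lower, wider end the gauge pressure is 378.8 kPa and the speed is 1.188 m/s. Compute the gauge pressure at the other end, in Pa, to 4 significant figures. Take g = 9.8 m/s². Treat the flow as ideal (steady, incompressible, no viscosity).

By continuity, v₂ = v₁·A₁/A₂ = 1.188·(212.0/13.12) = 19.20 m/s.
Applying Bernoulli between the two ends and solving for P₂: P₂ = P₁ + ½ρ(v₁² − v₂²) − ρgΔh.
P₂ = 378800 + ½·723.3·(1.188² − 19.20²) − 723.3·9.8·(+7.508) = 378800 + (-132800) − (53220) = 192800 Pa.

P₂ ≈ 192800 Pa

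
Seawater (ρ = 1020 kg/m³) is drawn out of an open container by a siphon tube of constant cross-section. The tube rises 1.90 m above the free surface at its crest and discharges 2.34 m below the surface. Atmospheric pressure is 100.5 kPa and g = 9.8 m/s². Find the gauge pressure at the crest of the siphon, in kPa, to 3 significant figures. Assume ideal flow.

Bernoulli surface→outlet gives ½v² = g·h_out, so v = √(2·9.8·2.34) = 6.77 m/s.
With constant cross-section the crest speed equals v; applying Bernoulli from the surface up to the crest, P_top = P_atm − ½ρv² − ρg·h_top.
P_top = 100500 − ½·1020·6.77² − 1020·9.8·1.90 = 58100 Pa. So P_gauge = P_top − P_atm = -42400 Pa.

P_gauge ≈ -42.4 kPa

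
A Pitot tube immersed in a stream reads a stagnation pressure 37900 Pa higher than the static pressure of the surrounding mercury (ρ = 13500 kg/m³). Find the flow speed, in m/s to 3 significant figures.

At the stagnation point the flow is brought to rest, so Bernoulli gives P_stag − P_static = ½ρv².
v = √(2ΔP/ρ) = √(2·37900/13500) = 2.37 m/s.

2.37 m/s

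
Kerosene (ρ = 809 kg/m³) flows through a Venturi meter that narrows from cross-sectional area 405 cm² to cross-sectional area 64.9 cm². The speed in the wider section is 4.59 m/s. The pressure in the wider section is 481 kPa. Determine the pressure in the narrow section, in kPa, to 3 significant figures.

P₂ ≈ 158 kPa

Continuity gives A₁v₁ = A₂v₂, so v₂ = (405 cm²)/(64.9 cm²) × 4.59 m/s = 28.6 m/s.
Bernoulli (h₁ = h₂): P₁ − P₂ = ½ρ(v₂² − v₁²).
P₂ = P₁ − ½ρ(v₂² − v₁²) = 481000 − ½·809·(28.6² − 4.59²) = 481000 − 323000 = 158000 Pa.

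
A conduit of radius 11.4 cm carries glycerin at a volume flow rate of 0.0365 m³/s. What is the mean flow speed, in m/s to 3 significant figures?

v ≈ 0.894 m/s

Q = 0.0365 m³/s = 0.0365 m³/s.
v = Q/A = 0.0365 / 0.0408 = 0.894 m/s.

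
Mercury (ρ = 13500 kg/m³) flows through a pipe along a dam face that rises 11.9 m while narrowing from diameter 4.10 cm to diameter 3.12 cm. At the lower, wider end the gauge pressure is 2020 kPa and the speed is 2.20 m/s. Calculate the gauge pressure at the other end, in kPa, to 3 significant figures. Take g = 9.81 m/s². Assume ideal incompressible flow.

379 kPa

Mass conservation (A₁v₁ = A₂v₂) gives v₂ = 2.20 × 13.2/7.65 = 3.80 m/s.
Applying Bernoulli between the two ends and solving for P₂: P₂ = P₁ + ½ρ(v₁² − v₂²) − ρgΔh.
P₂ = 2020000 + ½·13500·(2.20² − 3.80²) − 13500·9.81·(+11.9) = 2020000 + (-64800) − (1580000) = 379000 Pa.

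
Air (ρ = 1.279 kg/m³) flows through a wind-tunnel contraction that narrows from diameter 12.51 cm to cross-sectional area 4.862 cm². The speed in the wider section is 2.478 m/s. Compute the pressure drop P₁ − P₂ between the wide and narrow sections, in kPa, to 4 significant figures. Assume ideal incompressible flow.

The volume flow rate is constant, so v₂ = (A₁/A₂)v₁ = (122.9/4.862)·2.478 = 62.65 m/s.
Along the horizontal streamline, P + ½ρv² is constant.
P₁ − P₂ = ½·1.279·(62.65² − 2.478²) = ½·1.279·3918 = 2506 Pa.

ΔP ≈ 2.506 kPa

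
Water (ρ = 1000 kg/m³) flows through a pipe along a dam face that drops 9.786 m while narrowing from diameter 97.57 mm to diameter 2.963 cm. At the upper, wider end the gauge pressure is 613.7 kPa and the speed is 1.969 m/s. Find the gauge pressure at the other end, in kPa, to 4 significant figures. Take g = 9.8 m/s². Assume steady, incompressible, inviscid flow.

By continuity, v₂ = v₁·A₁/A₂ = 1.969·(74.77/6.895) = 21.35 m/s.
Bernoulli: P₁ + ½ρv₁² + ρg h₁ = P₂ + ½ρv₂² + ρg h₂, so P₂ = P₁ + ½ρ(v₁² − v₂²) − ρg(h₂ − h₁).
P₂ = 613700 + ½·1000·(1.969² − 21.35²) − 1000·9.8·(−9.786) = 613700 + (-226000) − (-95900) = 483600 Pa.

P₂ ≈ 483.6 kPa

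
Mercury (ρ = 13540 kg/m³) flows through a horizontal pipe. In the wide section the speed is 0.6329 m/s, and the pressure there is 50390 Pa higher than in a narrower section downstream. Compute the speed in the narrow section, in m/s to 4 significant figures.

Horizontal Bernoulli: P₁ + ½ρv₁² = P₂ + ½ρv₂², so v₂² = v₁² + 2(P₁ − P₂)/ρ.
v₂ = √(0.6329² + 2·50390/13540) = √(0.4006 + 7.443) = 2.801 m/s.

v₂ ≈ 2.801 m/s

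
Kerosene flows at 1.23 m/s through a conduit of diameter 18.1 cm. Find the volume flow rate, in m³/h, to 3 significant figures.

Q ≈ 114 m³/h

Q = A·v = 0.0257 m² × 1.23 m/s = 0.0316 m³/s.
Converting: 0.0316 m³/s × 3600 = 114 m³/h.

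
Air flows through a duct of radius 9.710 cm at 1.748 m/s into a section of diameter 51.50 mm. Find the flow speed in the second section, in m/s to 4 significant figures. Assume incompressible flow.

v₂ = 24.86 m/s

Continuity gives A₁v₁ = A₂v₂, so v₂ = (296.2 cm²)/(20.83 cm²) × 1.748 m/s = 24.86 m/s.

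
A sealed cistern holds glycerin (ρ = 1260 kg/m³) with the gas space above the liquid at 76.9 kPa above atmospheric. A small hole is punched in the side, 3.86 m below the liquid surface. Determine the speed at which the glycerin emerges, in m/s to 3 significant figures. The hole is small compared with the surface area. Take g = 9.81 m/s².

v ≈ 14.1 m/s

Take point 1 at the surface (v₁ ≈ 0) and point 2 at the hole (at atmospheric pressure). Bernoulli: P₁ + ρg h = P_atm + ½ρv₂².
With P₁ − P_atm = 76900 Pa, v₂ = √(2gh + 2ΔP/ρ) = √(2·9.81·3.86 + 2·76900/1260) = 14.1 m/s.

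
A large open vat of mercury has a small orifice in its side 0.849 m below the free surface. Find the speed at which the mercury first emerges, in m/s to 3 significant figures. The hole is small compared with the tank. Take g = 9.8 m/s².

4.08 m/s

The surface is effectively still and both ends are open, so ½v² = gh and v = √(2·9.8·0.849) = 4.08 m/s.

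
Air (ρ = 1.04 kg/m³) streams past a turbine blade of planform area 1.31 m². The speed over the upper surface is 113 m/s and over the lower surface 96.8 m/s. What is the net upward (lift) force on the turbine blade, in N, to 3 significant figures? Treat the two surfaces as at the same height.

2320 N

From P + ½ρv² = const at equal height, P_low − P_up = ½ρ(v_up² − v_low²).
ΔP = ½·1.04·(113² − 96.8²) = 1770 Pa.
Lift = ΔP · A = 1770 × 1.31 = 2320 N.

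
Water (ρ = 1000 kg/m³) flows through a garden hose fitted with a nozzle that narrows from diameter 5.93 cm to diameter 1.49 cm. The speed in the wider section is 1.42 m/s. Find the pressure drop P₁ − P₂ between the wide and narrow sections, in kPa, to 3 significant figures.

By continuity, v₂ = v₁·A₁/A₂ = 1.42·(27.6/1.74) = 22.5 m/s.
With no height change, Bernoulli's equation is P₁ + ½ρv₁² = P₂ + ½ρv₂².
P₁ − P₂ = ½·1000·(22.5² − 1.42²) = ½·1000·504 = 252000 Pa.

ΔP = 252 kPa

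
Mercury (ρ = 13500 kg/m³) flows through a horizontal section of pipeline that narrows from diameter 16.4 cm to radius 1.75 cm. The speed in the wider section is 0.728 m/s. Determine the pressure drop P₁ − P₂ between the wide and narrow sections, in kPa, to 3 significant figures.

Mass conservation (A₁v₁ = A₂v₂) gives v₂ = 0.728 × 211/9.62 = 16.0 m/s.
Bernoulli (h₁ = h₂): P₁ − P₂ = ½ρ(v₂² − v₁²).
P₁ − P₂ = ½·13500·(16.0² − 0.728²) = ½·13500·255 = 1720000 Pa.

ΔP ≈ 1720 kPa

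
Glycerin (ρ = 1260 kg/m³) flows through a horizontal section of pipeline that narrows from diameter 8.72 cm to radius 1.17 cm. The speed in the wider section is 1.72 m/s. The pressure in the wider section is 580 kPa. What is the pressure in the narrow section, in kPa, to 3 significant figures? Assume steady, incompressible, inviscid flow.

Continuity gives A₁v₁ = A₂v₂, so v₂ = (59.7 cm²)/(4.30 cm²) × 1.72 m/s = 23.9 m/s.
Bernoulli (h₁ = h₂): P₁ − P₂ = ½ρ(v₂² − v₁²).
P₂ = P₁ − ½ρ(v₂² − v₁²) = 580000 − ½·1260·(23.9² − 1.72²) = 580000 − 358000 = 222000 Pa.

P₂ ≈ 222 kPa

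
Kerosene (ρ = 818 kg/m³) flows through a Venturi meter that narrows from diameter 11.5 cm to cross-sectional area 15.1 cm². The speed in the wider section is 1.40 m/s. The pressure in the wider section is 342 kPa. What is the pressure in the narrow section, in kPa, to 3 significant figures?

Continuity gives A₁v₁ = A₂v₂, so v₂ = (104 cm²)/(15.1 cm²) × 1.40 m/s = 9.63 m/s.
With no height change, Bernoulli's equation is P₁ + ½ρv₁² = P₂ + ½ρv₂².
P₂ = P₁ − ½ρ(v₂² − v₁²) = 342000 − ½·818·(9.63² − 1.40²) = 342000 − 37100 = 305000 Pa.

305 kPa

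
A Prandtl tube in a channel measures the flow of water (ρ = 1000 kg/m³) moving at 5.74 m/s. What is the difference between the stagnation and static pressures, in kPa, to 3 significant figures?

The dynamic pressure equals the rise in static pressure at the stagnation point: ΔP = ½ρv².
ΔP = ½·1000·5.74² = 16500 Pa.

ΔP ≈ 16.5 kPa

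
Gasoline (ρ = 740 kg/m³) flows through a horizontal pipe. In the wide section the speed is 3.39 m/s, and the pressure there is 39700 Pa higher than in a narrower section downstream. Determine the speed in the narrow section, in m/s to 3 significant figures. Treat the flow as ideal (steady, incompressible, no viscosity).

With h₁ = h₂, rearranging Bernoulli gives v₂ = √(v₁² + 2ΔP/ρ).
v₂ = √(3.39² + 2·39700/740) = √(11.5 + 107) = 10.9 m/s.

v₂ ≈ 10.9 m/s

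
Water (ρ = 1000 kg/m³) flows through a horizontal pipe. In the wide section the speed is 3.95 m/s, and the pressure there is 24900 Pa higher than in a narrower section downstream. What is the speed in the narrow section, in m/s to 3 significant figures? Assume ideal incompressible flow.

With h₁ = h₂, rearranging Bernoulli gives v₂ = √(v₁² + 2ΔP/ρ).
v₂ = √(3.95² + 2·24900/1000) = √(15.6 + 49.8) = 8.09 m/s.

v₂ ≈ 8.09 m/s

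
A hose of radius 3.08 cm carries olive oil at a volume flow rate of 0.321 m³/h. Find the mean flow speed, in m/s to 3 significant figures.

Q = 0.321 m³/h = 0.0000892 m³/s.
v = Q/A = 0.0000892 / 0.00298 = 0.0299 m/s.

v ≈ 0.0299 m/s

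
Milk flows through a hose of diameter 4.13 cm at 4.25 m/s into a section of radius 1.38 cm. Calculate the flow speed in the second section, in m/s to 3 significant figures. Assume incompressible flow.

v₂ ≈ 9.52 m/s

Mass conservation (A₁v₁ = A₂v₂) gives v₂ = 4.25 × 13.4/5.98 = 9.52 m/s.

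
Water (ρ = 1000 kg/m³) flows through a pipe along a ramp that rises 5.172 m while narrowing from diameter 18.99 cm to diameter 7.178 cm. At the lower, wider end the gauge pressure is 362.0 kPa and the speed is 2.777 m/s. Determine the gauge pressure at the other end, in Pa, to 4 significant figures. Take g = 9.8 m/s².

P₂ ≈ 126300 Pa

The volume flow rate is constant, so v₂ = (A₁/A₂)v₁ = (283.2/40.47)·2.777 = 19.44 m/s.
Energy conservation along the streamline gives P₂ = P₁ − ½ρ(v₂² − v₁²) − ρg(h₂ − h₁).
P₂ = 362000 + ½·1000·(2.777² − 19.44²) − 1000·9.8·(+5.172) = 362000 + (-185000) − (50690) = 126300 Pa.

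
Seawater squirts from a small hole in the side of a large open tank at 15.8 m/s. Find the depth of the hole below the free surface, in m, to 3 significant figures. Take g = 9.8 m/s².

12.7 m

Inverting v = √(2gh) gives h = v² / 2g.
h = 15.8²/(2·9.8) = 250/19.60 = 12.7 m.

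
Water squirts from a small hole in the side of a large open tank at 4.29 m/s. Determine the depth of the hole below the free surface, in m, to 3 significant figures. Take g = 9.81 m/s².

Inverting v = √(2gh) gives h = v² / 2g.
h = 4.29²/(2·9.81) = 18.4/19.62 = 0.938 m.

h ≈ 0.938 m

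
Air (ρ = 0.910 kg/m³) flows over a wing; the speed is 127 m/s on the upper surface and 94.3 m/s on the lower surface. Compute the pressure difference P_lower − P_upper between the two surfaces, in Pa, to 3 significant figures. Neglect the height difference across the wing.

The pressure is lower where the speed is higher: ΔP = ½ρ(v_up² − v_low²).
ΔP = ½·0.910·(127² − 94.3²) = 3290 Pa.

3290 Pa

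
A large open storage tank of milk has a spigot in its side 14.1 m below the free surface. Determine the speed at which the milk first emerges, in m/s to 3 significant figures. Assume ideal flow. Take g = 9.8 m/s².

v ≈ 16.6 m/s

The surface is effectively still and both ends are open, so ½v² = gh and v = √(2·9.8·14.1) = 16.6 m/s.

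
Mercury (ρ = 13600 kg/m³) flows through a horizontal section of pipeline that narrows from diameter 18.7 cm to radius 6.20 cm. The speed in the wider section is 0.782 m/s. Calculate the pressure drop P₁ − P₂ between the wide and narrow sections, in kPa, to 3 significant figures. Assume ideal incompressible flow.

Mass conservation (A₁v₁ = A₂v₂) gives v₂ = 0.782 × 275/121 = 1.78 m/s.
The pipe is horizontal, so Bernoulli reduces to P₁ + ½ρv₁² = P₂ + ½ρv₂².
P₁ − P₂ = ½·13600·(1.78² − 0.782²) = ½·13600·2.55 = 17300 Pa.

ΔP ≈ 17.3 kPa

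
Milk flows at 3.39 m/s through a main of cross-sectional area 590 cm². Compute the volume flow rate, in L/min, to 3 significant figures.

Q = A·v = 0.0590 m² × 3.39 m/s = 0.200 m³/s.
Converting: 0.200 m³/s × 60000 = 12000 L/min.

12000 L/min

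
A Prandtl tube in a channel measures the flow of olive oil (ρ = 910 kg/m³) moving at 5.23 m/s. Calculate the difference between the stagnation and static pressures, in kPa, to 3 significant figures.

The dynamic pressure equals the rise in static pressure at the stagnation point: ΔP = ½ρv².
ΔP = ½·910·5.23² = 12400 Pa.

ΔP ≈ 12.4 kPa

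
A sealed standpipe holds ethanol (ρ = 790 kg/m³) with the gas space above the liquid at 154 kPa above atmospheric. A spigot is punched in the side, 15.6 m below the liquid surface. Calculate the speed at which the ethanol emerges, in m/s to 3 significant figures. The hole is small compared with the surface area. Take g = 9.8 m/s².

v = 26.4 m/s

Take point 1 at the surface (v₁ ≈ 0) and point 2 at the hole (at atmospheric pressure). Bernoulli: P₁ + ρg h = P_atm + ½ρv₂².
With P₁ − P_atm = 154000 Pa, v₂ = √(2gh + 2ΔP/ρ) = √(2·9.8·15.6 + 2·154000/790) = 26.4 m/s.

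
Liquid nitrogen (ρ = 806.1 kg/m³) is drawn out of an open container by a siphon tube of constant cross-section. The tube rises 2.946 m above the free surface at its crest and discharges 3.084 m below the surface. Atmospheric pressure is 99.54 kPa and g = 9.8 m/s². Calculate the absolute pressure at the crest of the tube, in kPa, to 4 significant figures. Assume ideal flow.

Bernoulli surface→outlet gives ½v² = g·h_out, so v = √(2·9.8·3.084) = 7.775 m/s.
The bore is uniform, so the speed at the crest is the same v. Bernoulli surface→crest: P_atm = P_top + ½ρv² + ρg·h_top.
P_top = 99540 − ½·806.1·7.775² − 806.1·9.8·2.946 = 51900 Pa.

P_top ≈ 51.90 kPa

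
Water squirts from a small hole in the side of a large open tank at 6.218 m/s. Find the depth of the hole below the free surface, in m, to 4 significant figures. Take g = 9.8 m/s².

1.973 m

For a small hole in a large open tank, ½v² = gh, giving h = v²/(2g).
h = 6.218²/(2·9.8) = 38.66/19.60 = 1.973 m.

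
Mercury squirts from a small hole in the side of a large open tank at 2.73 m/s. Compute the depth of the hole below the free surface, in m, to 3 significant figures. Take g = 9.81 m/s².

h ≈ 0.380 m

For a small hole in a large open tank, ½v² = gh, giving h = v²/(2g).
h = 2.73²/(2·9.81) = 7.45/19.62 = 0.380 m.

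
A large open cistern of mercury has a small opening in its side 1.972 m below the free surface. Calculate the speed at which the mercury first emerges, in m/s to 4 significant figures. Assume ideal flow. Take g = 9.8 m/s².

With the surface at rest and both surface and jet at atmospheric pressure, Bernoulli gives ρg h = ½ρv², so v = √(2gh) = √(2·9.8·1.972) = 6.217 m/s.

v ≈ 6.217 m/s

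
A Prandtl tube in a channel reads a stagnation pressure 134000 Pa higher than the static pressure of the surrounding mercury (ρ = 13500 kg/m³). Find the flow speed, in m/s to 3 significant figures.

v = 4.46 m/s

Bernoulli between the free stream and the stagnation point: ½ρv² = P_stag − P_static.
v = √(2ΔP/ρ) = √(2·134000/13500) = 4.46 m/s.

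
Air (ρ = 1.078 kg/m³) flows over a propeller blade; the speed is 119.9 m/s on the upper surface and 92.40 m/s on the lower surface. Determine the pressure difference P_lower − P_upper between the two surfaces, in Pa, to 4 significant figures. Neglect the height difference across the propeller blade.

ΔP = 3147 Pa

Bernoulli (same height): P_lower − P_upper = ½ρ(v_upper² − v_lower²).
ΔP = ½·1.078·(119.9² − 92.40²) = 3147 Pa.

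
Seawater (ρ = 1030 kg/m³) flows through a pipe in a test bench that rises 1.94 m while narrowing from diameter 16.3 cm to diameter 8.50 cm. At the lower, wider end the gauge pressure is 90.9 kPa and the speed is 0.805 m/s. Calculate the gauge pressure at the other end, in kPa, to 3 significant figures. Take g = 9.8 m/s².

P₂ ≈ 67.1 kPa

By continuity, v₂ = v₁·A₁/A₂ = 0.805·(209/56.7) = 2.96 m/s.
Bernoulli: P₁ + ½ρv₁² + ρg h₁ = P₂ + ½ρv₂² + ρg h₂, so P₂ = P₁ + ½ρ(v₁² − v₂²) − ρg(h₂ − h₁).
P₂ = 90900 + ½·1030·(0.805² − 2.96²) − 1030·9.8·(+1.94) = 90900 + (-4180) − (19600) = 67100 Pa.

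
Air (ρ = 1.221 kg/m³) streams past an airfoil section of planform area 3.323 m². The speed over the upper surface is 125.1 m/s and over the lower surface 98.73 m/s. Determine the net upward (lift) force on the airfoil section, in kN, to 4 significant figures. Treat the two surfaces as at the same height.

The faster flow above has the lower pressure; Bernoulli (same height) gives ΔP = ½ρ(v_up² − v_low²).
ΔP = ½·1.221·(125.1² − 98.73²) = 3603 Pa.
Lift = ΔP · A = 3603 × 3.323 = 11970 N.

11.97 kN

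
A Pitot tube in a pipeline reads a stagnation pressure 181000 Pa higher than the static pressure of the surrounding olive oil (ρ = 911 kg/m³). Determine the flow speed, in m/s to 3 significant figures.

v ≈ 19.9 m/s

At the stagnation point the flow is brought to rest, so Bernoulli gives P_stag − P_static = ½ρv².
v = √(2ΔP/ρ) = √(2·181000/911) = 19.9 m/s.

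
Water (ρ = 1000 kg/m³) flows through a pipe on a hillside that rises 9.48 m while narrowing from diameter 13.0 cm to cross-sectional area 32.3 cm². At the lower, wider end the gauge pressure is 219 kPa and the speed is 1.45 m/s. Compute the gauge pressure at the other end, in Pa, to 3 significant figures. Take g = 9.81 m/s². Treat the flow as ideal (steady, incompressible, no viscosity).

The volume flow rate is constant, so v₂ = (A₁/A₂)v₁ = (133/32.3)·1.45 = 5.96 m/s.
Applying Bernoulli between the two ends and solving for P₂: P₂ = P₁ + ½ρ(v₁² − v₂²) − ρgΔh.
P₂ = 219000 + ½·1000·(1.45² − 5.96²) − 1000·9.81·(+9.48) = 219000 + (-16700) − (93000) = 109000 Pa.

P₂ ≈ 109000 Pa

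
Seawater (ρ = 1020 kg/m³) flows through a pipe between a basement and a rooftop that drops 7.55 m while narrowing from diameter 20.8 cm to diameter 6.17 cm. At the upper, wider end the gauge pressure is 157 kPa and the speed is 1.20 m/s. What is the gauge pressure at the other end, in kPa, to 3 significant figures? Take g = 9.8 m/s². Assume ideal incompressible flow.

138 kPa

By continuity, v₂ = v₁·A₁/A₂ = 1.20·(340/29.9) = 13.6 m/s.
Applying Bernoulli between the two ends and solving for P₂: P₂ = P₁ + ½ρ(v₁² − v₂²) − ρgΔh.
P₂ = 157000 + ½·1020·(1.20² − 13.6²) − 1020·9.8·(−7.55) = 157000 + (-94100) − (-75500) = 138000 Pa.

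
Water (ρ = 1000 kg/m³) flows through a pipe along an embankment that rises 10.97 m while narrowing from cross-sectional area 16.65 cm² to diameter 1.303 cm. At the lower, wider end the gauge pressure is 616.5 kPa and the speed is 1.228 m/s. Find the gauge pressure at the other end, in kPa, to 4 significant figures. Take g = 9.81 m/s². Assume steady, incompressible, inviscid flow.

392.1 kPa

The volume flow rate is constant, so v₂ = (A₁/A₂)v₁ = (16.65/1.333)·1.228 = 15.33 m/s.
Energy conservation along the streamline gives P₂ = P₁ − ½ρ(v₂² − v₁²) − ρg(h₂ − h₁).
P₂ = 616500 + ½·1000·(1.228² − 15.33²) − 1000·9.81·(+10.97) = 616500 + (-116800) − (107600) = 392100 Pa.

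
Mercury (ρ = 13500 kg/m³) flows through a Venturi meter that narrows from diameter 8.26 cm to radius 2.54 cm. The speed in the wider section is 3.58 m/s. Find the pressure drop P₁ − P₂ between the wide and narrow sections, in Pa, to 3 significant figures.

Mass conservation (A₁v₁ = A₂v₂) gives v₂ = 3.58 × 53.6/20.3 = 9.46 m/s.
Along the horizontal streamline, P + ½ρv² is constant.
P₁ − P₂ = ½·13500·(9.46² − 3.58²) = ½·13500·76.8 = 518000 Pa.

ΔP ≈ 518000 Pa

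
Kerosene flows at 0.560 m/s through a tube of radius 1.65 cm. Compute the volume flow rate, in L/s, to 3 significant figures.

Q = A·v = 0.000855 m² × 0.560 m/s = 0.000479 m³/s.
Converting: 0.000479 m³/s × 1000 = 0.479 L/s.

Q = 0.479 L/s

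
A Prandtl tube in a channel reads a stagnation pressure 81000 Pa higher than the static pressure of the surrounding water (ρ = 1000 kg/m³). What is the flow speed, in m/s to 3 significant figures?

12.7 m/s

Bernoulli between the free stream and the stagnation point: ½ρv² = P_stag − P_static.
v = √(2ΔP/ρ) = √(2·81000/1000) = 12.7 m/s.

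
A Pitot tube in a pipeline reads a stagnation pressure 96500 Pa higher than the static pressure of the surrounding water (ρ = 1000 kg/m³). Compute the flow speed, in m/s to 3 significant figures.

13.9 m/s

At the stagnation point the flow is brought to rest, so Bernoulli gives P_stag − P_static = ½ρv².
v = √(2ΔP/ρ) = √(2·96500/1000) = 13.9 m/s.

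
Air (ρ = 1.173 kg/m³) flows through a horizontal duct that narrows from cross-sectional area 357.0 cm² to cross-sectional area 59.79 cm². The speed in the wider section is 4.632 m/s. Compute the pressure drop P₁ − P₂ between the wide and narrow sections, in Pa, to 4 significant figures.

436.0 Pa

The volume flow rate is constant, so v₂ = (A₁/A₂)v₁ = (357.0/59.79)·4.632 = 27.66 m/s.
Bernoulli (h₁ = h₂): P₁ − P₂ = ½ρ(v₂² − v₁²).
P₁ − P₂ = ½·1.173·(27.66² − 4.632²) = ½·1.173·743.5 = 436.0 Pa.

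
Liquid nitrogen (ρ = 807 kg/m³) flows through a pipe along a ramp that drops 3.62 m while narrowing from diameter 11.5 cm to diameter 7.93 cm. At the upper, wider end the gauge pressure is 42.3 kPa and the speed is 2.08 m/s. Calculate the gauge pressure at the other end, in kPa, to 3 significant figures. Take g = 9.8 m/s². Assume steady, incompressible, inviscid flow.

P₂ = 65.0 kPa

By continuity, v₂ = v₁·A₁/A₂ = 2.08·(104/49.4) = 4.37 m/s.
Applying Bernoulli between the two ends and solving for P₂: P₂ = P₁ + ½ρ(v₁² − v₂²) − ρgΔh.
P₂ = 42300 + ½·807·(2.08² − 4.37²) − 807·9.8·(−3.62) = 42300 + (-5980) − (-28600) = 65000 Pa.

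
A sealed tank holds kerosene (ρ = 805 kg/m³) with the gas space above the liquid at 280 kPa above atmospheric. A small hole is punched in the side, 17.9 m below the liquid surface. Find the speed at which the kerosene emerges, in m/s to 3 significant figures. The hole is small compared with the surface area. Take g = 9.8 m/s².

Take point 1 at the surface (v₁ ≈ 0) and point 2 at the hole (at atmospheric pressure). Bernoulli: P₁ + ρg h = P_atm + ½ρv₂².
With P₁ − P_atm = 280000 Pa, v₂ = √(2gh + 2ΔP/ρ) = √(2·9.8·17.9 + 2·280000/805) = 32.3 m/s.

v = 32.3 m/s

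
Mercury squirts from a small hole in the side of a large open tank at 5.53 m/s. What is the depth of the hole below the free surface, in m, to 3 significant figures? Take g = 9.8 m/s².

Torricelli: v = √(2gh), so h = v²/(2g).
h = 5.53²/(2·9.8) = 30.6/19.60 = 1.56 m.

h ≈ 1.56 m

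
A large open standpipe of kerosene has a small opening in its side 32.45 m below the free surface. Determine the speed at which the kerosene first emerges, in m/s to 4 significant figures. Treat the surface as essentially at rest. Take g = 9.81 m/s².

v ≈ 25.23 m/s

The surface is effectively still and both ends are open, so ½v² = gh and v = √(2·9.81·32.45) = 25.23 m/s.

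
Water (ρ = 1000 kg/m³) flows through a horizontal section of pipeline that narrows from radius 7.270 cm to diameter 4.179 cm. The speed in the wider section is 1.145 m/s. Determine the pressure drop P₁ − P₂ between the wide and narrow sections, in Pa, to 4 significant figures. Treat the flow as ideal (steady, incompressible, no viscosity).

ΔP ≈ 95410 Pa

By continuity, v₂ = v₁·A₁/A₂ = 1.145·(166.0/13.72) = 13.86 m/s.
The pipe is horizontal, so Bernoulli reduces to P₁ + ½ρv₁² = P₂ + ½ρv₂².
P₁ − P₂ = ½·1000·(13.86² − 1.145²) = ½·1000·190.8 = 95410 Pa.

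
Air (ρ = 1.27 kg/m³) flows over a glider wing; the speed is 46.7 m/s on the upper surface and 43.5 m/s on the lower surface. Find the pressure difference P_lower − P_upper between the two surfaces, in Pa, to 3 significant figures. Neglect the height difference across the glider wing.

ΔP = 183 Pa

With negligible Δh, P + ½ρv² is constant, so P_low − P_up = ½ρ(v_up² − v_low²).
ΔP = ½·1.27·(46.7² − 43.5²) = 183 Pa.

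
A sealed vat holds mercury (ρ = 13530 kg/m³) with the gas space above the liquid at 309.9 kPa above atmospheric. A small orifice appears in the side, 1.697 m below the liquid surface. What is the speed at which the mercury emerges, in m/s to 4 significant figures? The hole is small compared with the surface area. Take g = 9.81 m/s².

v ≈ 8.894 m/s

Take point 1 at the surface (v₁ ≈ 0) and point 2 at the hole (at atmospheric pressure). Bernoulli: P₁ + ρg h = P_atm + ½ρv₂².
With P₁ − P_atm = 309900 Pa, v₂ = √(2gh + 2ΔP/ρ) = √(2·9.81·1.697 + 2·309900/13530) = 8.894 m/s.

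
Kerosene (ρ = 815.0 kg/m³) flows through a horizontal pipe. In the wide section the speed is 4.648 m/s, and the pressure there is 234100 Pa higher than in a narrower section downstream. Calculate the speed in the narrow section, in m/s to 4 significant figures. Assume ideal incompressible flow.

v₂ = 24.41 m/s

Along the level pipe P + ½ρv² is conserved, hence v₂² = v₁² + 2(P₁ − P₂)/ρ.
v₂ = √(4.648² + 2·234100/815.0) = √(21.60 + 574.5) = 24.41 m/s.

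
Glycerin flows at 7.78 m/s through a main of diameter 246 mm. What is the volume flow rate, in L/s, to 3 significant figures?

Q ≈ 370 L/s

Q = A·v = 0.0475 m² × 7.78 m/s = 0.370 m³/s.
Converting: 0.370 m³/s × 1000 = 370 L/s.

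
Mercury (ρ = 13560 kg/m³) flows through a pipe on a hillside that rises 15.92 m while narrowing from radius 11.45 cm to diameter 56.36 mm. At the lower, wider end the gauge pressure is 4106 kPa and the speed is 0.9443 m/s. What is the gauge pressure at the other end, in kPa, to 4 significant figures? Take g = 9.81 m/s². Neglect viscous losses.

P₂ = 346.5 kPa

The volume flow rate is constant, so v₂ = (A₁/A₂)v₁ = (411.9/24.95)·0.9443 = 15.59 m/s.
Bernoulli: P₁ + ½ρv₁² + ρg h₁ = P₂ + ½ρv₂² + ρg h₂, so P₂ = P₁ + ½ρ(v₁² − v₂²) − ρg(h₂ − h₁).
P₂ = 4106000 + ½·13560·(0.9443² − 15.59²) − 13560·9.81·(+15.92) = 4106000 + (-1642000) − (2118000) = 346500 Pa.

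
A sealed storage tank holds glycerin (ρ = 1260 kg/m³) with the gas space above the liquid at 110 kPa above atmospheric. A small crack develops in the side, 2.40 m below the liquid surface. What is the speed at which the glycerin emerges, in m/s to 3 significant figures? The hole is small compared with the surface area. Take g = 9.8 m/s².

v = 14.9 m/s

Take point 1 at the surface (v₁ ≈ 0) and point 2 at the hole (at atmospheric pressure). Bernoulli: P₁ + ρg h = P_atm + ½ρv₂².
With P₁ − P_atm = 110000 Pa, v₂ = √(2gh + 2ΔP/ρ) = √(2·9.8·2.40 + 2·110000/1260) = 14.9 m/s.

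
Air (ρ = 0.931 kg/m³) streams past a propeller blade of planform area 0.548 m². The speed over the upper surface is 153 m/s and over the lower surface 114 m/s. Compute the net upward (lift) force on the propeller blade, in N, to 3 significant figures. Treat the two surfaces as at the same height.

The faster flow above has the lower pressure; Bernoulli (same height) gives ΔP = ½ρ(v_up² − v_low²).
ΔP = ½·0.931·(153² − 114²) = 4850 Pa.
Lift = ΔP · A = 4850 × 0.548 = 2660 N.

F ≈ 2660 N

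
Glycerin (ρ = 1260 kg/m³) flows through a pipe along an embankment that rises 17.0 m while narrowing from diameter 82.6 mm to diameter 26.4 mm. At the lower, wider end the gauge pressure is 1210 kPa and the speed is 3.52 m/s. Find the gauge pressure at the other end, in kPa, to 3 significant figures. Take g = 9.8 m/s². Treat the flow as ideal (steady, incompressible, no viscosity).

P₂ ≈ 260 kPa

Continuity gives A₁v₁ = A₂v₂, so v₂ = (53.6 cm²)/(5.47 cm²) × 3.52 m/s = 34.5 m/s.
Applying Bernoulli between the two ends and solving for P₂: P₂ = P₁ + ½ρ(v₁² − v₂²) − ρgΔh.
P₂ = 1210000 + ½·1260·(3.52² − 34.5²) − 1260·9.8·(+17.0) = 1210000 + (-740000) − (210000) = 260000 Pa.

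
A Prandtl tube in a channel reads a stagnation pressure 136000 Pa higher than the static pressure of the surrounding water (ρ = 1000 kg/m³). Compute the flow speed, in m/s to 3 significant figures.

Bernoulli between the free stream and the stagnation point: ½ρv² = P_stag − P_static.
v = √(2ΔP/ρ) = √(2·136000/1000) = 16.5 m/s.

v ≈ 16.5 m/s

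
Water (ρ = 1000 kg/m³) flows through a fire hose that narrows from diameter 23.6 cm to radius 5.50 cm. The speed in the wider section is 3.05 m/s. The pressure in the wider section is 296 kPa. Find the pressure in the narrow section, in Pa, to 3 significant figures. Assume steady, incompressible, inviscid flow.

Mass conservation (A₁v₁ = A₂v₂) gives v₂ = 3.05 × 437/95.0 = 14.0 m/s.
With no height change, Bernoulli's equation is P₁ + ½ρv₁² = P₂ + ½ρv₂².
P₂ = P₁ − ½ρ(v₂² − v₁²) = 296000 − ½·1000·(14.0² − 3.05²) = 296000 − 93900 = 202000 Pa.

P₂ ≈ 202000 Pa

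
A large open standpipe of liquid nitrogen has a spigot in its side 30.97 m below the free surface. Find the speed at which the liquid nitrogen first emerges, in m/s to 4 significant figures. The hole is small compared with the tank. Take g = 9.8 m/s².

v = 24.64 m/s

The surface is effectively still and both ends are open, so ½v² = gh and v = √(2·9.8·30.97) = 24.64 m/s.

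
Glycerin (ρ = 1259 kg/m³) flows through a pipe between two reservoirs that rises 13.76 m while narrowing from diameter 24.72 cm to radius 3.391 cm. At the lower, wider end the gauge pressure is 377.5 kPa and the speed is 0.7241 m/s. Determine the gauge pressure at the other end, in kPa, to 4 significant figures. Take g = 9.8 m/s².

P₂ = 149.8 kPa

The volume flow rate is constant, so v₂ = (A₁/A₂)v₁ = (479.9/36.12)·0.7241 = 9.620 m/s.
Bernoulli: P₁ + ½ρv₁² + ρg h₁ = P₂ + ½ρv₂² + ρg h₂, so P₂ = P₁ + ½ρ(v₁² − v₂²) − ρg(h₂ − h₁).
P₂ = 377500 + ½·1259·(0.7241² − 9.620²) − 1259·9.8·(+13.76) = 377500 + (-57930) − (169800) = 149800 Pa.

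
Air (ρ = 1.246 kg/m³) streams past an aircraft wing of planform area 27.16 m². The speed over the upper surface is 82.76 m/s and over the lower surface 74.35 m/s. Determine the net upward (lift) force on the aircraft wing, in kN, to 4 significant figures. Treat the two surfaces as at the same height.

The faster flow above has the lower pressure; Bernoulli (same height) gives ΔP = ½ρ(v_up² − v_low²).
ΔP = ½·1.246·(82.76² − 74.35²) = 823.2 Pa.
Lift = ΔP · A = 823.2 × 27.16 = 22360 N.

22.36 kN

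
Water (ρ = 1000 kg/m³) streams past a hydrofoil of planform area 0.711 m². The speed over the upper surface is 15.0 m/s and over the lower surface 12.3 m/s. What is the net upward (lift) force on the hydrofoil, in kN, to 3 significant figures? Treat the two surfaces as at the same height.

F ≈ 26.2 kN

With equal heights on the two surfaces, Bernoulli gives P_lower − P_upper = ½ρ(v_upper² − v_lower²).
ΔP = ½·1000·(15.0² − 12.3²) = 36900 Pa.
Lift = ΔP · A = 36900 × 0.711 = 26200 N.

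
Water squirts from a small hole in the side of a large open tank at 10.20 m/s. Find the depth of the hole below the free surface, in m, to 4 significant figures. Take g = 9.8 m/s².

5.308 m

Torricelli: v = √(2gh), so h = v²/(2g).
h = 10.20²/(2·9.8) = 104.0/19.60 = 5.308 m.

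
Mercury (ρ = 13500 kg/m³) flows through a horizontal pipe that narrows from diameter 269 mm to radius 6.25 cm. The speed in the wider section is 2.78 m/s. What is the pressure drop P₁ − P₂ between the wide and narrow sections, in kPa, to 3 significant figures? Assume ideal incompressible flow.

By continuity, v₂ = v₁·A₁/A₂ = 2.78·(568/123) = 12.9 m/s.
Along the horizontal streamline, P + ½ρv² is constant.
P₁ − P₂ = ½·13500·(12.9² − 2.78²) = ½·13500·158 = 1070000 Pa.

ΔP ≈ 1070 kPa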